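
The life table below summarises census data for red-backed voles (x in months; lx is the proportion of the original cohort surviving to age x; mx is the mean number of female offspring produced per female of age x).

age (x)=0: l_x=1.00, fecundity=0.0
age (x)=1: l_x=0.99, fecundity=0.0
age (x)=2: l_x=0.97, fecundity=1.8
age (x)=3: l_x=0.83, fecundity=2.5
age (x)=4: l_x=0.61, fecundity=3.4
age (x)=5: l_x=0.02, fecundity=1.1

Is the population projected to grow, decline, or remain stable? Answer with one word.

R0 = Σ lx·mx = 0 + 0 + 1.746 + 2.075 + 2.074 + 0.022 = 5.917
R0 > 1, so the population is growing.

growing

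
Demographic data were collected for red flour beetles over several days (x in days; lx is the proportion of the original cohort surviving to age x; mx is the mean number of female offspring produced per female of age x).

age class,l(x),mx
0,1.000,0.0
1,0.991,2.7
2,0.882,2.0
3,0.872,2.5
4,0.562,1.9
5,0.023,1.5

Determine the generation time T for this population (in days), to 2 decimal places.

lx·mx: 0, 2.6757, 1.764, 2.18, 1.0678, 0.0345 → R0 = 7.722
x·lx·mx: 0, 2.6757, 3.528, 6.54, 4.2712, 0.1725 → Σ = 17.1874
T = 17.1874 / 7.722 = 2.225771… → 2.23

2.23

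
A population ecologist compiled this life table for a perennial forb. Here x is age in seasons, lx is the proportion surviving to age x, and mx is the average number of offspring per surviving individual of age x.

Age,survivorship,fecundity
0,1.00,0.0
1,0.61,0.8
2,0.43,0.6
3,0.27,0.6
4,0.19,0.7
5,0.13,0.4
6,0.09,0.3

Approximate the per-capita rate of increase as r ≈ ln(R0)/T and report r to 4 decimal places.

0.0519

R0 = Σ lx·mx = 0 + 0.488 + 0.258 + 0.162 + 0.133 + 0.052 + 0.027 = 1.12
Σ x·lx·mx = 2.444; T = 2.444/1.12 = 2.18214…
r ≈ ln(R0)/T = ln(1.12)/2.18214… = 0.051935… → 0.0519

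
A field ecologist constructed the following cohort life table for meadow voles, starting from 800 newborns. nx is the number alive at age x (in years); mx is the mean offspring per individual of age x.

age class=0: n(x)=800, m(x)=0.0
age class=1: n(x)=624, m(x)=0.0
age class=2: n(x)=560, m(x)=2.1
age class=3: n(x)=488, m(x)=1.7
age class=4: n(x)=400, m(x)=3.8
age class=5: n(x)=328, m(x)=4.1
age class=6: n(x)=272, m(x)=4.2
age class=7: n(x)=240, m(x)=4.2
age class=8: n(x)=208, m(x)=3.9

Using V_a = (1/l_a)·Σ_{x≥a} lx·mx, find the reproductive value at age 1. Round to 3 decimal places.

lx = nx/n0 = nx/800: 1, 0.78, 0.7, 0.61, 0.5, 0.41, 0.34, 0.3, 0.26
lx·mx for x ≥ 1: 0, 1.47, 1.037, 1.9, 1.681, 1.428, 1.26, 1.014 → sum = 9.79
V_1 = 9.79 / l_1 = 9.79 / 0.78 = 12.551282… → 12.551

12.551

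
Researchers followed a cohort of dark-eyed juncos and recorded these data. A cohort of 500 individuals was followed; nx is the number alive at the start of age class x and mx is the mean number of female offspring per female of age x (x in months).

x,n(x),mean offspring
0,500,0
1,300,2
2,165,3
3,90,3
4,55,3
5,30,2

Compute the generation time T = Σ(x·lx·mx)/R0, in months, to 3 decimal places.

lx = nx/n0 = nx/500: 1, 0.6, 0.33, 0.18, 0.11, 0.06
lx·mx: 0, 1.2, 0.99, 0.54, 0.33, 0.12 → R0 = 3.18
x·lx·mx: 0, 1.2, 1.98, 1.62, 1.32, 0.6 → Σ = 6.72
T = 6.72 / 3.18 = 2.113208… → 2.113

2.113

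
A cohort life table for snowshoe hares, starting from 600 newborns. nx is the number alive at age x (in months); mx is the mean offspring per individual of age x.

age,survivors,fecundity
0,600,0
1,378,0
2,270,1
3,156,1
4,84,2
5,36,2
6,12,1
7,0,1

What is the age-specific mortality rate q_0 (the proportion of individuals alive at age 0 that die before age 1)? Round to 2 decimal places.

lx = nx/n0 = nx/600: 1, 0.63, 0.45, 0.26, 0.14, 0.06, 0.02, 0
q_0 = (l_0 − l_1) / l_0 = (1 − 0.63) / 1
     = 0.37 / 1 = 0.37 → 0.37

0.37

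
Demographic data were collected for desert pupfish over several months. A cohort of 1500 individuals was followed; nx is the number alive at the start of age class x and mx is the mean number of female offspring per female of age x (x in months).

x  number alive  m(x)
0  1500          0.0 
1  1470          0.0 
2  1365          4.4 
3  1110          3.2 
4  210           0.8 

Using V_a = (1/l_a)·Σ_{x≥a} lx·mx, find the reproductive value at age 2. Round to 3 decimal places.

7.125

lx = nx/n0 = nx/1500: 1, 0.98, 0.91, 0.74, 0.14
lx·mx for x ≥ 2: 4.004, 2.368, 0.112 → sum = 6.484
V_2 = 6.484 / l_2 = 6.484 / 0.91 = 7.125275… → 7.125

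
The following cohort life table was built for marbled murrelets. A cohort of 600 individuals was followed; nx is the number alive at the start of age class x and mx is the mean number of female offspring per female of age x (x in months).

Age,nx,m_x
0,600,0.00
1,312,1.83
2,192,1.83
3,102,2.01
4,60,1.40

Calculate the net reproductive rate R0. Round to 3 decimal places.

lx = nx/n0 = nx/600: 1, 0.52, 0.32, 0.17, 0.1
lx·mx by age: 0, 0.9516, 0.5856, 0.3417, 0.14
R0 = Σ lx·mx = 2.0189 → 2.019

2.019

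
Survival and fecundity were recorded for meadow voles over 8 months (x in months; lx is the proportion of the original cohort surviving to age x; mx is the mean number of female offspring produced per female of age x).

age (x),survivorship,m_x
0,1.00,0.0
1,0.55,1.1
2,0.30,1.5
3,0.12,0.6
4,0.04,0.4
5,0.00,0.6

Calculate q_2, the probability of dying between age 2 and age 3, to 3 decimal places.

q_2 = (l_2 − l_3) / l_2 = (0.3 − 0.12) / 0.3
     = 0.18 / 0.3 = 0.6 → 0.600

0.600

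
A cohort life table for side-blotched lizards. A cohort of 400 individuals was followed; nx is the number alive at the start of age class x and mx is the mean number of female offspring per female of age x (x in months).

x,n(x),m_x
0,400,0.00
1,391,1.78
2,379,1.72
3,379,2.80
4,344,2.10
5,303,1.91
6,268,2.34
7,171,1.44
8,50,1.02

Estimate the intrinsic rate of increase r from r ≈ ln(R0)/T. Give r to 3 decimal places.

lx = nx/n0 = nx/400: 1, 0.9775, 0.9475, 0.9475, 0.86, 0.7575, 0.67, 0.4275, 0.125
R0 = Σ lx·mx = 0 + 1.73995… + 1.6297… + 2.653… + 1.806 + 1.44683… + 1.5678 + 0.6156… + 0.1275 = 11.586375
Σ x·lx·mx = 42.152475; T = 42.152475/11.586375 = 3.63811…
r ≈ ln(R0)/T = ln(11.586375)/3.63811… = 0.67338… → 0.673

0.673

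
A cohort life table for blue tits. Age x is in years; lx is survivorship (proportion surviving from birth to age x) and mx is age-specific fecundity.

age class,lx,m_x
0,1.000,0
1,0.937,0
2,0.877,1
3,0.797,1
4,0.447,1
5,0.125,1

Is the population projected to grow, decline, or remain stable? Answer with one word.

R0 = Σ lx·mx = 0 + 0 + 0.877 + 0.797 + 0.447 + 0.125 = 2.246
R0 > 1, so the population is growing.

growing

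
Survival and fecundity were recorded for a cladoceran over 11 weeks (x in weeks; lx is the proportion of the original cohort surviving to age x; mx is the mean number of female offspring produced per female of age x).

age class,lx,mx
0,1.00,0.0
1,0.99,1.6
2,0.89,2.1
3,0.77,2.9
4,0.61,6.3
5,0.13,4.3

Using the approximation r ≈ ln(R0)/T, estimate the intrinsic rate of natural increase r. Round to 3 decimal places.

0.772

R0 = Σ lx·mx = 0 + 1.584 + 1.869 + 2.233 + 3.843 + 0.559 = 10.088
Σ x·lx·mx = 30.188; T = 30.188/10.088 = 2.99247…
r ≈ ln(R0)/T = ln(10.088)/2.99247… = 0.77239… → 0.772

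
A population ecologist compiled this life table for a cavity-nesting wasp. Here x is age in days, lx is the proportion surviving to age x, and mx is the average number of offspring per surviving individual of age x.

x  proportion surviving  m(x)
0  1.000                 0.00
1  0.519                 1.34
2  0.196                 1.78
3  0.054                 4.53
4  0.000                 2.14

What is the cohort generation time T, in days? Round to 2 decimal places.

lx·mx: 0, 0.69546, 0.34888, 0.24462, 0 → R0 = 1.28896
x·lx·mx: 0, 0.69546, 0.69776, 0.73386, 0 → Σ = 2.12708
T = 2.12708 / 1.28896 = 1.65023… → 1.65

1.65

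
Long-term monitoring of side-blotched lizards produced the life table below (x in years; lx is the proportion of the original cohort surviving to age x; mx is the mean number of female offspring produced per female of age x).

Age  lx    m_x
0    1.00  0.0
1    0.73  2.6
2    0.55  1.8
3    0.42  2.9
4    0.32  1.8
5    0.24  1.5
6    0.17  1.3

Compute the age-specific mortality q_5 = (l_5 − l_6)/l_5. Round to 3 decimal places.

q_5 = (l_5 − l_6) / l_5 = (0.24 − 0.17) / 0.24
     = 0.07 / 0.24 = 0.291667… → 0.292

0.292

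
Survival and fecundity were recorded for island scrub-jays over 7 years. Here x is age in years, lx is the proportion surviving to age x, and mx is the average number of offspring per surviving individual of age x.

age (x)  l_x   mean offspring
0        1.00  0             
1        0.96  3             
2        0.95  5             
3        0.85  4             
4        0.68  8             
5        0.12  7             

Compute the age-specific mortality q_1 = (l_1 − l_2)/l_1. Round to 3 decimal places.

q_1 = (l_1 − l_2) / l_1 = (0.96 − 0.95) / 0.96
     = 0.01 / 0.96 = 0.010417… → 0.010

0.010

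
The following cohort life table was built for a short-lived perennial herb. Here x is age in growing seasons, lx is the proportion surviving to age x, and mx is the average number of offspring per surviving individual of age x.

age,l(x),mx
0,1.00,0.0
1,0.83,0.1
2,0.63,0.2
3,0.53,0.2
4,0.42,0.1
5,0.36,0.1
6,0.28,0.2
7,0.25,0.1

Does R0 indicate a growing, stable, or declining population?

declining

R0 = Σ lx·mx = 0 + 0.083 + 0.126 + 0.106 + 0.042 + 0.036 + 0.056 + 0.025 = 0.474
R0 < 1, so the population is declining.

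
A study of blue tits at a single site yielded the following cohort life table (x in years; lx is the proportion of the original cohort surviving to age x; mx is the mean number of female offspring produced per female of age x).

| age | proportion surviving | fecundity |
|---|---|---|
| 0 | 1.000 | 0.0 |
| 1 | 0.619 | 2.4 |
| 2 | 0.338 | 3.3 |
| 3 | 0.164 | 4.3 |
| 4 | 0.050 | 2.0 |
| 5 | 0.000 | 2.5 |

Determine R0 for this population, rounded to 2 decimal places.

lx·mx by age: 0, 1.4856, 1.1154, 0.7052, 0.1, 0
R0 = Σ lx·mx = 3.4062 → 3.41

3.41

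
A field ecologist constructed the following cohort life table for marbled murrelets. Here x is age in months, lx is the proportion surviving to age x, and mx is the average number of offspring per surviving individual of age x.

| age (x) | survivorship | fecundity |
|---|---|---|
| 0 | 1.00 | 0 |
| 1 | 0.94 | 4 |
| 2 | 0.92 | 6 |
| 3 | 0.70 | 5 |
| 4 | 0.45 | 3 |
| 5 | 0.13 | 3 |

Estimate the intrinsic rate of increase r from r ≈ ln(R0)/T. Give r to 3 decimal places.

1.190

R0 = Σ lx·mx = 0 + 3.76 + 5.52 + 3.5 + 1.35 + 0.39 = 14.52
Σ x·lx·mx = 32.65; T = 32.65/14.52 = 2.24862…
r ≈ ln(R0)/T = ln(14.52)/2.24862… = 1.18985… → 1.190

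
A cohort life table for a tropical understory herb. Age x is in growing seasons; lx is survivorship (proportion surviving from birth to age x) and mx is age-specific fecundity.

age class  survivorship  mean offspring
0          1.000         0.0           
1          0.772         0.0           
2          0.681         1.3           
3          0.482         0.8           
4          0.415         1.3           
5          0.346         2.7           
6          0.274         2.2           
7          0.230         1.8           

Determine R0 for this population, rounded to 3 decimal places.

3.761

lx·mx by age: 0, 0, 0.8853, 0.3856, 0.5395, 0.9342, 0.6028, 0.414
R0 = Σ lx·mx = 3.7614 → 3.761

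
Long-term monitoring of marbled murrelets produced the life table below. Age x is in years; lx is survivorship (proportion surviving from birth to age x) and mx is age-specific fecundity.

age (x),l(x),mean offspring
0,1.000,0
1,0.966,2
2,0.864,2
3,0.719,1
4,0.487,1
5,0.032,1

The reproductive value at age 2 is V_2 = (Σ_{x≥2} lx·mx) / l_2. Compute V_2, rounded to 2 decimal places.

lx·mx for x ≥ 2: 1.728, 0.719, 0.487, 0.032 → sum = 2.966
V_2 = 2.966 / l_2 = 2.966 / 0.864 = 3.43287… → 3.43

3.43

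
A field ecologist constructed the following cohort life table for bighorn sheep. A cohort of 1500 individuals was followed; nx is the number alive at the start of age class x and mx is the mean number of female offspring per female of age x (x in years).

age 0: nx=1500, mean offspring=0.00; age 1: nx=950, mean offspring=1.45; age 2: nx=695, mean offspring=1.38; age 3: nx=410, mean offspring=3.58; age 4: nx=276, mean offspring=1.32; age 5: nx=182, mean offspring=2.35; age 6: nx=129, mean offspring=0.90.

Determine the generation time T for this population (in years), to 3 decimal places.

lx = nx/n0 = nx/1500: 1, 0.63333…, 0.46333…, 0.27333…, 0.184, 0.12133…, 0.086
lx·mx: 0, 0.918333…, 0.6394…, 0.978533…, 0.24288, 0.285133…, 0.0774 → R0 = 3.14168…
x·lx·mx: 0, 0.918333…, 1.2788…, 2.9356…, 0.97152, 1.425667…, 0.4644 → Σ = 7.99432…
T = 7.99432… / 3.14168… = 2.5446… → 2.545

2.545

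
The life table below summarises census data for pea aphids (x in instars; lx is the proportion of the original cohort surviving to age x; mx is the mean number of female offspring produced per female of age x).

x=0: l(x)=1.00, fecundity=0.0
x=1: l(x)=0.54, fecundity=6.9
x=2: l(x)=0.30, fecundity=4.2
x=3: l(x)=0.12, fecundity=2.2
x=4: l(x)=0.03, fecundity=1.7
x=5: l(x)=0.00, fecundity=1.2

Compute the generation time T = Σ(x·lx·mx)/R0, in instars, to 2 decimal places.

lx·mx: 0, 3.726, 1.26, 0.264, 0.051, 0 → R0 = 5.301
x·lx·mx: 0, 3.726, 2.52, 0.792, 0.204, 0 → Σ = 7.242
T = 7.242 / 5.301 = 1.366157… → 1.37

1.37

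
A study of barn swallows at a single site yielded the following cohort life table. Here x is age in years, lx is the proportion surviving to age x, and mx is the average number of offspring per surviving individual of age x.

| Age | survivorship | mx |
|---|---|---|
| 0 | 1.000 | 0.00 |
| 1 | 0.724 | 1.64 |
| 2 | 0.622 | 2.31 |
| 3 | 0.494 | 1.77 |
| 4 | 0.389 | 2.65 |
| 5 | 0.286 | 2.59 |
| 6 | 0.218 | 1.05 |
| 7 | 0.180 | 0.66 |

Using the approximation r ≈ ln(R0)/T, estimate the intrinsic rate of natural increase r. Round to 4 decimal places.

0.5800

R0 = Σ lx·mx = 0 + 1.18736 + 1.43682 + 0.87438 + 1.03085 + 0.74074 + 0.2289 + 0.1188 = 5.61785
Σ x·lx·mx = 16.71624; T = 16.71624/5.61785 = 2.97556…
r ≈ ln(R0)/T = ln(5.61785)/2.97556… = 0.580042… → 0.5800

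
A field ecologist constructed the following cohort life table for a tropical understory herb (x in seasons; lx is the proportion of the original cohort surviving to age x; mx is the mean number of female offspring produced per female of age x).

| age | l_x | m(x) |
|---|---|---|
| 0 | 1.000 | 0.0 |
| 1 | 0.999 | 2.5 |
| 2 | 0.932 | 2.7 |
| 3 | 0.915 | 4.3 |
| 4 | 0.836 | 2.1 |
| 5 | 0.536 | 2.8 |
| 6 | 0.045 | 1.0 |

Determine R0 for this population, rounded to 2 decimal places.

12.25

lx·mx by age: 0, 2.4975, 2.5164, 3.9345, 1.7556, 1.5008, 0.045
R0 = Σ lx·mx = 12.2498 → 12.25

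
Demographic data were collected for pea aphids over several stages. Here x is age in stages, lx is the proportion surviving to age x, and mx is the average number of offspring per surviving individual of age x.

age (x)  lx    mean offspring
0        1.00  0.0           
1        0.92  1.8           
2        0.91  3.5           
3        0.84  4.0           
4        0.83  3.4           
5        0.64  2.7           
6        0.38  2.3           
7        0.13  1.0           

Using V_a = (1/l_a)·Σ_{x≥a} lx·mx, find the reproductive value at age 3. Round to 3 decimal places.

lx·mx for x ≥ 3: 3.36, 2.822, 1.728, 0.874, 0.13 → sum = 8.914
V_3 = 8.914 / l_3 = 8.914 / 0.84 = 10.611905… → 10.612

10.612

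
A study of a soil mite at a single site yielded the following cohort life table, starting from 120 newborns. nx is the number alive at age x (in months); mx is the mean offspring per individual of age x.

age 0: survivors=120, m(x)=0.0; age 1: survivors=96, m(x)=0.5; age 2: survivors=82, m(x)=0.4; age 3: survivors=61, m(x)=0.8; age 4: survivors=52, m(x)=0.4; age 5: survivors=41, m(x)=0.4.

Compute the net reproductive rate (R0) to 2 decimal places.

1.39

lx = nx/n0 = nx/120: 1, 0.8, 0.68333…, 0.50833…, 0.43333…, 0.34167…
lx·mx by age: 0, 0.4, 0.273333…, 0.406667…, 0.173333…, 0.136667…
R0 = Σ lx·mx = 1.39… → 1.39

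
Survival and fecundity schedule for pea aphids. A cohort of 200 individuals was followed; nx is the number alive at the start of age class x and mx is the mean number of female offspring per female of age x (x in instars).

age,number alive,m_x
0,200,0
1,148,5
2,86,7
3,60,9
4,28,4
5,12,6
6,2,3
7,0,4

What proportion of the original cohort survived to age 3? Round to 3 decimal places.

l_3 = n_3/n_0 = 60/200 = 0.3 → 0.300

0.300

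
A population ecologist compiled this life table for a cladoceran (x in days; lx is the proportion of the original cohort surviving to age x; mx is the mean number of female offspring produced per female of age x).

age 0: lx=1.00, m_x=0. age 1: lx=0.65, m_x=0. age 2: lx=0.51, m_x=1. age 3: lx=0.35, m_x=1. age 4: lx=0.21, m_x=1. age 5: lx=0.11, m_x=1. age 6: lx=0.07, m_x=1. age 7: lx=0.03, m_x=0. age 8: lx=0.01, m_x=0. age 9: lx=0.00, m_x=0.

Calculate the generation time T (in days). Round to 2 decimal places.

lx·mx: 0, 0, 0.51, 0.35, 0.21, 0.11, 0.07, 0, 0, 0 → R0 = 1.25
x·lx·mx: 0, 0, 1.02, 1.05, 0.84, 0.55, 0.42, 0, 0, 0 → Σ = 3.88
T = 3.88 / 1.25 = 3.104 → 3.10

3.10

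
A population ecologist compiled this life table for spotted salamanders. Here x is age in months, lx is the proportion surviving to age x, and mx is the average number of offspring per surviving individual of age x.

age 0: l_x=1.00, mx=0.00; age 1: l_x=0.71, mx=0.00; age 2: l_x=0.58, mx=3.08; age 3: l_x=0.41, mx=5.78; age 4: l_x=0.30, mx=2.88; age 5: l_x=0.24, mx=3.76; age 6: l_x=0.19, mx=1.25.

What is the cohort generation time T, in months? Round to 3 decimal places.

lx·mx: 0, 0, 1.7864, 2.3698, 0.864, 0.9024, 0.2375 → R0 = 6.1601
x·lx·mx: 0, 0, 3.5728, 7.1094, 3.456, 4.512, 1.425 → Σ = 20.0752
T = 20.0752 / 6.1601 = 3.258908… → 3.259

3.259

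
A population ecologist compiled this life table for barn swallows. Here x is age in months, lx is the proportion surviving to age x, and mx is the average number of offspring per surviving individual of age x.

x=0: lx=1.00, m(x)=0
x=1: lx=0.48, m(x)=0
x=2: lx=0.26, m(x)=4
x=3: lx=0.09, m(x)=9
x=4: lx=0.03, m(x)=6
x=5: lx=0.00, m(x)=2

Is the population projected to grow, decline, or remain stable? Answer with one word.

growing

R0 = Σ lx·mx = 0 + 0 + 1.04 + 0.81 + 0.18 + 0 = 2.03
R0 > 1, so the population is growing.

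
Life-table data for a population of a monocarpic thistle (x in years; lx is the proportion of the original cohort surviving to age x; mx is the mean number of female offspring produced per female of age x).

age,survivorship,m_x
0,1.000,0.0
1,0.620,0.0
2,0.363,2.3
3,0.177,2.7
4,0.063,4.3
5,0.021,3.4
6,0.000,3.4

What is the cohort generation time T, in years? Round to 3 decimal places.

2.746

lx·mx: 0, 0, 0.8349, 0.4779, 0.2709, 0.0714, 0 → R0 = 1.6551
x·lx·mx: 0, 0, 1.6698, 1.4337, 1.0836, 0.357, 0 → Σ = 4.5441
T = 4.5441 / 1.6551 = 2.745514… → 2.746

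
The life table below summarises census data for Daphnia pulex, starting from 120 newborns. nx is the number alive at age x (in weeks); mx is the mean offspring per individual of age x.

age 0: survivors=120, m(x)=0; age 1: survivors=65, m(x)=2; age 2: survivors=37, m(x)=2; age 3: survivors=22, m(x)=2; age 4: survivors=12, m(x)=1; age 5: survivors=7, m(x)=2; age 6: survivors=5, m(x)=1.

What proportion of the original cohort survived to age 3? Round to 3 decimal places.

l_3 = n_3/n_0 = 22/120 = 0.183333… → 0.183

0.183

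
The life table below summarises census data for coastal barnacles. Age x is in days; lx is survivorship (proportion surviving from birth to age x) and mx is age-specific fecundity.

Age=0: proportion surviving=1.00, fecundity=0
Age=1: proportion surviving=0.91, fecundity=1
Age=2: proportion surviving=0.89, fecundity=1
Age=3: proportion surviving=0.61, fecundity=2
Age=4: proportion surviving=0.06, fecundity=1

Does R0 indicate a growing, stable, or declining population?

growing

R0 = Σ lx·mx = 0 + 0.91 + 0.89 + 1.22 + 0.06 = 3.08
R0 > 1, so the population is growing.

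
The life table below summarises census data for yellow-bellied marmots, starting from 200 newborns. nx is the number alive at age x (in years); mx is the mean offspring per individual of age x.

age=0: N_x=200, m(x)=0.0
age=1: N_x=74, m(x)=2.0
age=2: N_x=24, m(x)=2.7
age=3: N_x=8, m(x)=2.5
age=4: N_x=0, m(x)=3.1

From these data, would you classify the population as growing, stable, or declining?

lx = nx/n0 = nx/200: 1, 0.37, 0.12, 0.04, 0
R0 = Σ lx·mx = 0 + 0.74 + 0.324 + 0.1 + 0 = 1.164
R0 > 1, so the population is growing.

growing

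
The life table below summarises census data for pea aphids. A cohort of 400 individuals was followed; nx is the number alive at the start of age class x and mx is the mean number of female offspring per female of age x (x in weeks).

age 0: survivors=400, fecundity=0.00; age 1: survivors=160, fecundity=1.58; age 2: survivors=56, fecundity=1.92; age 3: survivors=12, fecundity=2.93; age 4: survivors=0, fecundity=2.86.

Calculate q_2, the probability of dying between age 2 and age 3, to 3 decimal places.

lx = nx/n0 = nx/400: 1, 0.4, 0.14, 0.03, 0
q_2 = (l_2 − l_3) / l_2 = (0.14 − 0.03) / 0.14
     = 0.11 / 0.14 = 0.785714… → 0.786

0.786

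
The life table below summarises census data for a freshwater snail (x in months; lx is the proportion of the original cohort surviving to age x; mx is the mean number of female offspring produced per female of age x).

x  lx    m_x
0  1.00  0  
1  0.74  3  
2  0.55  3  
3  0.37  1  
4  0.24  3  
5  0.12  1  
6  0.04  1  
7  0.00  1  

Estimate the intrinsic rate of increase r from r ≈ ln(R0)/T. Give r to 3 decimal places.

R0 = Σ lx·mx = 0 + 2.22 + 1.65 + 0.37 + 0.72 + 0.12 + 0.04 + 0 = 5.12
Σ x·lx·mx = 10.35; T = 10.35/5.12 = 2.02148…
r ≈ ln(R0)/T = ln(5.12)/2.02148… = 0.8079… → 0.808

0.808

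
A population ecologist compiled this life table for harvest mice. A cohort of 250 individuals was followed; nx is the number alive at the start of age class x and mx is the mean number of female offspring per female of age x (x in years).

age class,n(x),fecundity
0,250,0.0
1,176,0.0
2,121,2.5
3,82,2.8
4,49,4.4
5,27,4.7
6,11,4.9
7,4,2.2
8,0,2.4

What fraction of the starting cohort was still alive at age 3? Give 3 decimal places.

l_3 = n_3/n_0 = 82/250 = 0.328 → 0.328

0.328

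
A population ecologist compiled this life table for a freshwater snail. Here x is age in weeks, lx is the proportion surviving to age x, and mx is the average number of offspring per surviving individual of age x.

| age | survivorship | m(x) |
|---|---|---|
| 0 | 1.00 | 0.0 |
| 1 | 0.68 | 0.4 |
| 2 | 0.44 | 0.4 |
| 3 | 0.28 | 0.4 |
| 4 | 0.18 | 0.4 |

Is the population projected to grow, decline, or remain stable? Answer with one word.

R0 = Σ lx·mx = 0 + 0.272 + 0.176 + 0.112 + 0.072 = 0.632
R0 < 1, so the population is declining.

declining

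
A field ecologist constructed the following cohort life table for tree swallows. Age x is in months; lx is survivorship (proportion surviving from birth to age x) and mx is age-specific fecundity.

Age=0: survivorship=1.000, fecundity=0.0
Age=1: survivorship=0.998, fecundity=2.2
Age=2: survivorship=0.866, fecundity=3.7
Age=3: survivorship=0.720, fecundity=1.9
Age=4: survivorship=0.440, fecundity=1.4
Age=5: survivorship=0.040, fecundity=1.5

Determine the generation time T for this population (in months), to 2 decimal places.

2.08

lx·mx: 0, 2.1956, 3.2042, 1.368, 0.616, 0.06 → R0 = 7.4438
x·lx·mx: 0, 2.1956, 6.4084, 4.104, 2.464, 0.3 → Σ = 15.472
T = 15.472 / 7.4438 = 2.078508… → 2.08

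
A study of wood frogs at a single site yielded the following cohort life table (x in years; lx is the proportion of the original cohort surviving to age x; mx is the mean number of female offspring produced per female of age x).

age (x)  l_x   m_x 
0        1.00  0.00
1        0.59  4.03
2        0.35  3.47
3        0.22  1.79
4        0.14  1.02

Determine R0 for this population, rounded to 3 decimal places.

lx·mx by age: 0, 2.3777, 1.2145, 0.3938, 0.1428
R0 = Σ lx·mx = 4.1288 → 4.129

4.129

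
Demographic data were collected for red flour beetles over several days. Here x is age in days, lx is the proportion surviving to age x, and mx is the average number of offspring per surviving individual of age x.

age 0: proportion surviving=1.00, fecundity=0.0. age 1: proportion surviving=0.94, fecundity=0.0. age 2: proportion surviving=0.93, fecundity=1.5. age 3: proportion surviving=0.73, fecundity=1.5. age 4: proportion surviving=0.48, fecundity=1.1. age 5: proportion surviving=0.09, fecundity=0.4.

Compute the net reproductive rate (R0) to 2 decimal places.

3.05

lx·mx by age: 0, 0, 1.395, 1.095, 0.528, 0.036
R0 = Σ lx·mx = 3.054 → 3.05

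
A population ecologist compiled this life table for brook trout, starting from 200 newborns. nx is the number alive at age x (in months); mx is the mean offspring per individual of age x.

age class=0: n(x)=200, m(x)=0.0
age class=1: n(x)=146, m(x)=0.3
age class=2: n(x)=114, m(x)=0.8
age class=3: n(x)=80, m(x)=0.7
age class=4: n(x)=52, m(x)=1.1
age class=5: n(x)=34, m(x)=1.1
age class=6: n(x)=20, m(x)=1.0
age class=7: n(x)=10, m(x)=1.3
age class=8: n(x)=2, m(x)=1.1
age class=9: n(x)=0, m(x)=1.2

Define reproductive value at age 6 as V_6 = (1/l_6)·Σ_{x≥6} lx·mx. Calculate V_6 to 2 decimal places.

lx = nx/n0 = nx/200: 1, 0.73, 0.57, 0.4, 0.26, 0.17, 0.1, 0.05, 0.01, 0
lx·mx for x ≥ 6: 0.1, 0.065, 0.011, 0 → sum = 0.176
V_6 = 0.176 / l_6 = 0.176 / 0.1 = 1.76 → 1.76

1.76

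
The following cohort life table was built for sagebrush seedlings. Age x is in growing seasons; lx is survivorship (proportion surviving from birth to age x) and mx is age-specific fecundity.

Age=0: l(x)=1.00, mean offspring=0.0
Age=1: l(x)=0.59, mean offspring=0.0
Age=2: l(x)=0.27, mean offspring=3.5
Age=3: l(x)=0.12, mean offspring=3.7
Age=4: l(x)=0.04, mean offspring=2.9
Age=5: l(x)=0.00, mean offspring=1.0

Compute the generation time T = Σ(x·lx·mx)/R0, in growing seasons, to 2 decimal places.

lx·mx: 0, 0, 0.945, 0.444, 0.116, 0 → R0 = 1.505
x·lx·mx: 0, 0, 1.89, 1.332, 0.464, 0 → Σ = 3.686
T = 3.686 / 1.505 = 2.449169… → 2.45

2.45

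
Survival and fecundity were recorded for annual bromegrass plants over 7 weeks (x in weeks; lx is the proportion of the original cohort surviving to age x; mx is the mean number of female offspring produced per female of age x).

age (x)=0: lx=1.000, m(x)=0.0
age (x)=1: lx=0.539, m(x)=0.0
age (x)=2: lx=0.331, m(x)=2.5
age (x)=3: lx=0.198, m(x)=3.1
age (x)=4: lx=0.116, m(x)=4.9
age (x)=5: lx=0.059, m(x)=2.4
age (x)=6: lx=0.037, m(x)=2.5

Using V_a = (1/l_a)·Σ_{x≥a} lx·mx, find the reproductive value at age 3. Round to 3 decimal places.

7.153

lx·mx for x ≥ 3: 0.6138, 0.5684, 0.1416, 0.0925 → sum = 1.4163
V_3 = 1.4163 / l_3 = 1.4163 / 0.198 = 7.15303… → 7.153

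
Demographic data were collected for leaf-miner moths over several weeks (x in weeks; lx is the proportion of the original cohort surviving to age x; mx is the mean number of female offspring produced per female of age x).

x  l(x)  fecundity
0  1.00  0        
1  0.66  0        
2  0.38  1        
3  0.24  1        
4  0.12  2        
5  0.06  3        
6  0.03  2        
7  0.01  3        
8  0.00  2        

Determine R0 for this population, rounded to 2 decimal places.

lx·mx by age: 0, 0, 0.38, 0.24, 0.24, 0.18, 0.06, 0.03, 0
R0 = Σ lx·mx = 1.13 → 1.13

1.13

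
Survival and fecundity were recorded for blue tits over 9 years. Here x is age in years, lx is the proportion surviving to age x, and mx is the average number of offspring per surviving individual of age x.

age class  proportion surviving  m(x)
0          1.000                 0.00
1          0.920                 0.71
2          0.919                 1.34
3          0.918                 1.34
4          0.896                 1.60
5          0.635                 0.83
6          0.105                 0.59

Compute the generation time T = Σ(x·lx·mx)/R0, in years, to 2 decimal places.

lx·mx: 0, 0.6532, 1.23146, 1.23012, 1.4336, 0.52705, 0.06195 → R0 = 5.13738
x·lx·mx: 0, 0.6532, 2.46292, 3.69036, 5.7344, 2.63525, 0.3717 → Σ = 15.54783
T = 15.54783 / 5.13738 = 3.026412… → 3.03

3.03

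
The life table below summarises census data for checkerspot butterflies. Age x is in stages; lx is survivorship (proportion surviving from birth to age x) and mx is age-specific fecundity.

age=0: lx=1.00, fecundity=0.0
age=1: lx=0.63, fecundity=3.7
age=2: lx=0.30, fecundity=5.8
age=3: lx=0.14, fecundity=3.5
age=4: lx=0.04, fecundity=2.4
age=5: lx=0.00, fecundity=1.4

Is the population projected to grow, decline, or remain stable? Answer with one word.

growing

R0 = Σ lx·mx = 0 + 2.331 + 1.74 + 0.49 + 0.096 + 0 = 4.657
R0 > 1, so the population is growing.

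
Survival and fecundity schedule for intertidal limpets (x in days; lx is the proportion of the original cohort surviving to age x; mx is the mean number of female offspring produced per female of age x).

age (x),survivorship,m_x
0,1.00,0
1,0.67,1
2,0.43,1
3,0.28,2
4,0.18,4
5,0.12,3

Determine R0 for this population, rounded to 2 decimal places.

lx·mx by age: 0, 0.67, 0.43, 0.56, 0.72, 0.36
R0 = Σ lx·mx = 2.74 → 2.74

2.74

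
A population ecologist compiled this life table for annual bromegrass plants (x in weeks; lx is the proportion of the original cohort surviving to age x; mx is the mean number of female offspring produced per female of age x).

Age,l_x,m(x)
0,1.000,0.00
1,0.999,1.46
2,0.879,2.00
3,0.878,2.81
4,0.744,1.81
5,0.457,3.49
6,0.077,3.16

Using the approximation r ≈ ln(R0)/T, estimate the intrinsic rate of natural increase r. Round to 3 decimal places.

0.712

R0 = Σ lx·mx = 0 + 1.45854 + 1.758 + 2.46718 + 1.34664 + 1.59493 + 0.24332 = 8.86861
Σ x·lx·mx = 27.19721; T = 27.19721/8.86861 = 3.06668…
r ≈ ln(R0)/T = ln(8.86861)/3.06668… = 0.71169… → 0.712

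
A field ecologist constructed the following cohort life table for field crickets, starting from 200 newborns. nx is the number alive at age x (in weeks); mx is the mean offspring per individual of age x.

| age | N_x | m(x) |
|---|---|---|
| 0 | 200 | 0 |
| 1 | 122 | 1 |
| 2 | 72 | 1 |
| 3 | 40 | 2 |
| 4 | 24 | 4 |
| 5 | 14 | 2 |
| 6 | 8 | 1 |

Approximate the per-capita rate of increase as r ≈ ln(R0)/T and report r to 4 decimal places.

lx = nx/n0 = nx/200: 1, 0.61, 0.36, 0.2, 0.12, 0.07, 0.04
R0 = Σ lx·mx = 0 + 0.61 + 0.36 + 0.4 + 0.48 + 0.14 + 0.04 = 2.03
Σ x·lx·mx = 5.39; T = 5.39/2.03 = 2.65517…
r ≈ ln(R0)/T = ln(2.03)/2.65517… = 0.266663… → 0.2667

0.2667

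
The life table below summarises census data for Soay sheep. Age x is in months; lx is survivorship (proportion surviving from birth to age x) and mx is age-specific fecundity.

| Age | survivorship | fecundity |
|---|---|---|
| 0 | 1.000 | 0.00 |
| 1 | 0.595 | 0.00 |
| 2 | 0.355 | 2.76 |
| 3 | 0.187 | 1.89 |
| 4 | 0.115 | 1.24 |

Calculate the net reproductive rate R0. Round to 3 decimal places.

lx·mx by age: 0, 0, 0.9798, 0.35343, 0.1426
R0 = Σ lx·mx = 1.47583 → 1.476

1.476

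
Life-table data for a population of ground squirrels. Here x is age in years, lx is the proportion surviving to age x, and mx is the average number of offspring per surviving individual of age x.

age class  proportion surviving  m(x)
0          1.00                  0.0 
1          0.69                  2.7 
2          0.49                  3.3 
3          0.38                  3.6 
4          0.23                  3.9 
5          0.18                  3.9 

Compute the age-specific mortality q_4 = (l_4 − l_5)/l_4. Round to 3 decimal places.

q_4 = (l_4 − l_5) / l_4 = (0.23 − 0.18) / 0.23
     = 0.05 / 0.23 = 0.217391… → 0.217

0.217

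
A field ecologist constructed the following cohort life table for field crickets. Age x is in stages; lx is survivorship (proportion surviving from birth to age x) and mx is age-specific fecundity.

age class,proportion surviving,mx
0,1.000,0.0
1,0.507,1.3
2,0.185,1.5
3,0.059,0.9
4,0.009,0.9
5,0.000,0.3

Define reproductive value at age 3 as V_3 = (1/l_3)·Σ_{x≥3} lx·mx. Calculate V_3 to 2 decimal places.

1.04

lx·mx for x ≥ 3: 0.0531, 0.0081, 0 → sum = 0.0612
V_3 = 0.0612 / l_3 = 0.0612 / 0.059 = 1.037288… → 1.04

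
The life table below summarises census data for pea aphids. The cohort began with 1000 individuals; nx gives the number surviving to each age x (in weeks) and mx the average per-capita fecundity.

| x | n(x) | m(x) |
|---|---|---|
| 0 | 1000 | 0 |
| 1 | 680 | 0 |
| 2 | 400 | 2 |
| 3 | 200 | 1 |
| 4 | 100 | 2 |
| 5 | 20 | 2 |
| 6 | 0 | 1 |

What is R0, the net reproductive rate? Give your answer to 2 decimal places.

1.24

lx = nx/n0 = nx/1000: 1, 0.68, 0.4, 0.2, 0.1, 0.02, 0
lx·mx by age: 0, 0, 0.8, 0.2, 0.2, 0.04, 0
R0 = Σ lx·mx = 1.24 → 1.24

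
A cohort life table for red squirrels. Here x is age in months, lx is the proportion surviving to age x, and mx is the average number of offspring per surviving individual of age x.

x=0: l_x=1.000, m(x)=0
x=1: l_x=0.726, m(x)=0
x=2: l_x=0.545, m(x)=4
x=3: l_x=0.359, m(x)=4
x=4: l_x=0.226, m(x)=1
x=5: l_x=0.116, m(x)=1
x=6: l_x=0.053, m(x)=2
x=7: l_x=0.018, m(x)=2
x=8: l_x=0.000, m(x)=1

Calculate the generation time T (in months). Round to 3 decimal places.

2.693

lx·mx: 0, 0, 2.18, 1.436, 0.226, 0.116, 0.106, 0.036, 0 → R0 = 4.1
x·lx·mx: 0, 0, 4.36, 4.308, 0.904, 0.58, 0.636, 0.252, 0 → Σ = 11.04
T = 11.04 / 4.1 = 2.692683… → 2.693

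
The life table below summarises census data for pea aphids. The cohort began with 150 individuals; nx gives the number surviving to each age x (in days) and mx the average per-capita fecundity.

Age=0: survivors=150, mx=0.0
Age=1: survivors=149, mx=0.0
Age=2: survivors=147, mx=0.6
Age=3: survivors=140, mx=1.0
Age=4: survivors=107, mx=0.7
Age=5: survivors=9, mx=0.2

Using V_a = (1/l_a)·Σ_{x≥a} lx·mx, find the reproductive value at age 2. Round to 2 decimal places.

2.07

lx = nx/n0 = nx/150: 1, 0.99333…, 0.98, 0.93333…, 0.71333…, 0.06
lx·mx for x ≥ 2: 0.588, 0.933333…, 0.499333…, 0.012 → sum = 2.032667…
V_2 = 2.032667… / l_2 = 2.032667… / 0.98 = 2.07415… → 2.07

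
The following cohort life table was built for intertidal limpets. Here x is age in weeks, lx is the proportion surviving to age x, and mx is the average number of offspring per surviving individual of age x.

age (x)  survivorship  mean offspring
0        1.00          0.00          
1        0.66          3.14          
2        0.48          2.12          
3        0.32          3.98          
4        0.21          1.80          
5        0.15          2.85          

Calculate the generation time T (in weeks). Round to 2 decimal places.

lx·mx: 0, 2.0724, 1.0176, 1.2736, 0.378, 0.4275 → R0 = 5.1691
x·lx·mx: 0, 2.0724, 2.0352, 3.8208, 1.512, 2.1375 → Σ = 11.5779
T = 11.5779 / 5.1691 = 2.239829… → 2.24

2.24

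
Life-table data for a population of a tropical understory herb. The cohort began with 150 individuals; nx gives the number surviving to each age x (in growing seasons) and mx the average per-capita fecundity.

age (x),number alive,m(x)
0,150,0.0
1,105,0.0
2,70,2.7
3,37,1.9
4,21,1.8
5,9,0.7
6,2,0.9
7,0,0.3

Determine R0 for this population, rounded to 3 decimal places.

2.035

lx = nx/n0 = nx/150: 1, 0.7, 0.46667…, 0.24667…, 0.14, 0.06, 0.01333…, 0
lx·mx by age: 0, 0, 1.26…, 0.468667…, 0.252, 0.042, 0.012…, 0
R0 = Σ lx·mx = 2.034667… → 2.035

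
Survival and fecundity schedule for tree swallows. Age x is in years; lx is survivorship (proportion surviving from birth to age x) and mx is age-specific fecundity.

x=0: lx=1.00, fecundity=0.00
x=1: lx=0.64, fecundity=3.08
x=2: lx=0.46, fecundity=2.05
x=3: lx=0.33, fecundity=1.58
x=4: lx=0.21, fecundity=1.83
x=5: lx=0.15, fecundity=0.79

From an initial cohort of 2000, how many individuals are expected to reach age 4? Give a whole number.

Expected survivors = N0 · l_4 = 2000 × 0.21 = 420 → 420

420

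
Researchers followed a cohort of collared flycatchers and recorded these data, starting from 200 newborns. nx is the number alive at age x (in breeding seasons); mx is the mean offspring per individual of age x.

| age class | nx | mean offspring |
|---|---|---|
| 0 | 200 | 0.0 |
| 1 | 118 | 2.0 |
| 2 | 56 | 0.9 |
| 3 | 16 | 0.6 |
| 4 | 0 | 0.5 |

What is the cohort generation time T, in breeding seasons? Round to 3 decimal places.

1.235

lx = nx/n0 = nx/200: 1, 0.59, 0.28, 0.08, 0
lx·mx: 0, 1.18, 0.252, 0.048, 0 → R0 = 1.48
x·lx·mx: 0, 1.18, 0.504, 0.144, 0 → Σ = 1.828
T = 1.828 / 1.48 = 1.235135… → 1.235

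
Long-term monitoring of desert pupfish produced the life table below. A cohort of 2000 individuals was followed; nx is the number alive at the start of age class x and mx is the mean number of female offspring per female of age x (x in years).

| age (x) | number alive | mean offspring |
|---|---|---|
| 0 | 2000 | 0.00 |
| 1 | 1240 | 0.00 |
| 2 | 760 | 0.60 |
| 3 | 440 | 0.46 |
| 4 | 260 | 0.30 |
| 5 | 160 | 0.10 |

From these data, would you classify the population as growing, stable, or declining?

declining

lx = nx/n0 = nx/2000: 1, 0.62, 0.38, 0.22, 0.13, 0.08
R0 = Σ lx·mx = 0 + 0 + 0.228 + 0.1012 + 0.039 + 0.008 = 0.3762
R0 < 1, so the population is declining.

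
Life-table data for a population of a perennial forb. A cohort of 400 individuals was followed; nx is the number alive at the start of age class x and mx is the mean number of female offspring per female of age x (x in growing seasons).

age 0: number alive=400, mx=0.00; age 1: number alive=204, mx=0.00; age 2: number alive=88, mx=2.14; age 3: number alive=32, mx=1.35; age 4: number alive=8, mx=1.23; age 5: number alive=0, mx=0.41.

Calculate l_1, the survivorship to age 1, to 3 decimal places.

0.510

l_1 = n_1/n_0 = 204/400 = 0.51 → 0.510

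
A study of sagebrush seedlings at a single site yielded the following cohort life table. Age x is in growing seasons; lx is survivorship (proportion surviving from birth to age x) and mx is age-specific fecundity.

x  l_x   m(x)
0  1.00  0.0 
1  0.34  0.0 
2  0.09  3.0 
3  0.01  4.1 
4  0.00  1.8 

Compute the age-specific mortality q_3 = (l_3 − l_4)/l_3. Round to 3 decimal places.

1.000

q_3 = (l_3 − l_4) / l_3 = (0.01 − 0) / 0.01
     = 0.01 / 0.01 = 1 → 1.000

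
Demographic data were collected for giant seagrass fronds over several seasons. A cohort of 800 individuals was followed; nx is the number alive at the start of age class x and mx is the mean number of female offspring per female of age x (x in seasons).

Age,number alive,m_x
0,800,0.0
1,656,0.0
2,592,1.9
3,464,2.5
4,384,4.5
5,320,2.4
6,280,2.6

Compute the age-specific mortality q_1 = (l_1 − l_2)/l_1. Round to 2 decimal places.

0.10

lx = nx/n0 = nx/800: 1, 0.82, 0.74, 0.58, 0.48, 0.4, 0.35
q_1 = (l_1 − l_2) / l_1 = (0.82 − 0.74) / 0.82
     = 0.08 / 0.82 = 0.097561… → 0.10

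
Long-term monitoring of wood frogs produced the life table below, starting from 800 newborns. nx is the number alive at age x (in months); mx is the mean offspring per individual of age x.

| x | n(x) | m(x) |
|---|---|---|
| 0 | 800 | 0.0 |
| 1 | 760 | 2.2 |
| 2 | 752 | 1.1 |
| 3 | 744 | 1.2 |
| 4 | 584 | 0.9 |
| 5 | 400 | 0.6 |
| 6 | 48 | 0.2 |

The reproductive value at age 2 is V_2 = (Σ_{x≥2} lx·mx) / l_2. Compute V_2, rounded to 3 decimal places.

3.318

lx = nx/n0 = nx/800: 1, 0.95, 0.94, 0.93, 0.73, 0.5, 0.06
lx·mx for x ≥ 2: 1.034, 1.116, 0.657, 0.3, 0.012 → sum = 3.119
V_2 = 3.119 / l_2 = 3.119 / 0.94 = 3.318085… → 3.318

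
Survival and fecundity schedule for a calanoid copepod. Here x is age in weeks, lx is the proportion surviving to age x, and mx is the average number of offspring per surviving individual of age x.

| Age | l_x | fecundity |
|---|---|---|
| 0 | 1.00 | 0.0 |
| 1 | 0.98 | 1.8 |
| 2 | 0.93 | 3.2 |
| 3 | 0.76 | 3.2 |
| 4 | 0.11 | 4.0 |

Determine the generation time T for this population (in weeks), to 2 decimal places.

2.20

lx·mx: 0, 1.764, 2.976, 2.432, 0.44 → R0 = 7.612
x·lx·mx: 0, 1.764, 5.952, 7.296, 1.76 → Σ = 16.772
T = 16.772 / 7.612 = 2.203363… → 2.20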